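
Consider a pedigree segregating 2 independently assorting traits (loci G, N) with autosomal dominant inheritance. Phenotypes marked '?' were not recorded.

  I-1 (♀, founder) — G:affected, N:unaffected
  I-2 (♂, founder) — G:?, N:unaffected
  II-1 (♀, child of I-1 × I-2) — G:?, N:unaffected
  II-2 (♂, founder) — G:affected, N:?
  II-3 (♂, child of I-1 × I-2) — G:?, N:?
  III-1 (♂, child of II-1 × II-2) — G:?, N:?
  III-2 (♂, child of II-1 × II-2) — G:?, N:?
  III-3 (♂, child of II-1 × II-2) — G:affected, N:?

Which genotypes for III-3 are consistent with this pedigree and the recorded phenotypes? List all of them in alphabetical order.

III-3 ∈ {GG Nn, GG nn, Gg Nn, Gg nn}

G/I-1 aff ·: Gg|GG
G/I-2 ? ·: gg|Gg|GG
G/II-1 ? I-1×I-2: gg|Gg|GG
G/II-2 aff ·: Gg|GG
G/II-3 ? I-1×I-2: gg|Gg|GG
G/III-1 ? II-1×II-2: gg|Gg|GG
G/III-2 ? II-1×II-2: gg|Gg|GG
G/III-3 aff II-1×II-2: Gg|GG
⇒ G over [I-1,I-2,II-1,II-2,II-3,III-1,III-2,III-3]: 357 consistent
N/I-1 un ·: nn
N/I-2 un ·: nn
N/II-1 un I-1×I-2: nn
N/II-2 ? ·: nn|Nn|NN
N/II-3 ? I-1×I-2: nn
N/III-1 ? II-1×II-2: nn|Nn
N/III-2 ? II-1×II-2: nn|Nn
N/III-3 ? II-1×II-2: nn|Nn
⇒ N over [I-1,I-2,II-1,II-2,II-3,III-1,III-2,III-3]: 10 consistent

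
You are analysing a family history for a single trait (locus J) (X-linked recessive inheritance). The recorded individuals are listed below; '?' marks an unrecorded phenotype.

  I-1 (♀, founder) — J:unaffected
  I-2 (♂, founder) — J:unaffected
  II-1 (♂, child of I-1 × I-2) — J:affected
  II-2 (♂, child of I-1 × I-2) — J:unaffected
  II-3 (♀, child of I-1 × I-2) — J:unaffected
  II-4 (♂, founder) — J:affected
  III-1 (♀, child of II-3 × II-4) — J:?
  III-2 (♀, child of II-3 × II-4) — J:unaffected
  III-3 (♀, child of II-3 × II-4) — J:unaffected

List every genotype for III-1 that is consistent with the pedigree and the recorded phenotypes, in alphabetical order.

J/I-1 un ·: X^JX^j
J/I-2 un ·: X^JY
J/II-1 aff I-1×I-2: X^jY
J/II-2 un I-1×I-2: X^JY
J/II-3 un I-1×I-2: X^JX^J|X^JX^j
J/II-4 aff ·: X^jY
J/III-1 ? II-3×II-4: X^JX^j|X^jX^j
J/III-2 un II-3×II-4: X^JX^j
J/III-3 un II-3×II-4: X^JX^j
⇒ J over [I-1,I-2,II-1,II-2,II-3,II-4,III-1,III-2,III-3]: 3 consistent

III-1 ∈ {X^JX^j, X^jX^j}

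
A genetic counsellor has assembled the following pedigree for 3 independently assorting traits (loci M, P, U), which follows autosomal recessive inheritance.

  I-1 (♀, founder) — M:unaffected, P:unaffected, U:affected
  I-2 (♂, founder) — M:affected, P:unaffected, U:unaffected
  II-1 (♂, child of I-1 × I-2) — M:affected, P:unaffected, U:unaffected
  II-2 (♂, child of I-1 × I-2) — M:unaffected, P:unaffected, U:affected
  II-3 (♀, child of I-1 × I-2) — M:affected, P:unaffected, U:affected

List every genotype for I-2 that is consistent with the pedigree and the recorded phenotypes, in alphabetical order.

M/I-1 un ·: Mm
M/I-2 aff ·: mm
M/II-1 aff I-1×I-2: mm
M/II-2 un I-1×I-2: Mm
M/II-3 aff I-1×I-2: mm
⇒ M over [I-1,I-2,II-1,II-2,II-3]: 1 consistent
P/I-1 un ·: PP|Pp
P/I-2 un ·: PP|Pp
P/II-1 un I-1×I-2: PP|Pp
P/II-2 un I-1×I-2: PP|Pp
P/II-3 un I-1×I-2: PP|Pp
⇒ P over [I-1,I-2,II-1,II-2,II-3]: 25 consistent
U/I-1 aff ·: uu
U/I-2 un ·: Uu
U/II-1 un I-1×I-2: Uu
U/II-2 aff I-1×I-2: uu
U/II-3 aff I-1×I-2: uu
⇒ U over [I-1,I-2,II-1,II-2,II-3]: 1 consistent

I-2 ∈ {mm PP Uu, mm Pp Uu}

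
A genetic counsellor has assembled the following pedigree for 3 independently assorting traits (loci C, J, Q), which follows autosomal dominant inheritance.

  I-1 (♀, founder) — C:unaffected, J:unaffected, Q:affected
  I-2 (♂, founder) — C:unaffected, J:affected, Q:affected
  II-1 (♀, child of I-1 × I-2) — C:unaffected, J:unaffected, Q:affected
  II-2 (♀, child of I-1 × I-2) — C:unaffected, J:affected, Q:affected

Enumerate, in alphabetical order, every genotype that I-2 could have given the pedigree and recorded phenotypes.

C/I-1 un ·: cc
C/I-2 un ·: cc
C/II-1 un I-1×I-2: cc
C/II-2 un I-1×I-2: cc
⇒ C over [I-1,I-2,II-1,II-2]: 1 consistent
J/I-1 un ·: jj
J/I-2 aff ·: Jj
J/II-1 un I-1×I-2: jj
J/II-2 aff I-1×I-2: Jj
⇒ J over [I-1,I-2,II-1,II-2]: 1 consistent
Q/I-1 aff ·: Qq|QQ
Q/I-2 aff ·: Qq|QQ
Q/II-1 aff I-1×I-2: Qq|QQ
Q/II-2 aff I-1×I-2: Qq|QQ
⇒ Q over [I-1,I-2,II-1,II-2]: 13 consistent

I-2 ∈ {cc Jj QQ, cc Jj Qq}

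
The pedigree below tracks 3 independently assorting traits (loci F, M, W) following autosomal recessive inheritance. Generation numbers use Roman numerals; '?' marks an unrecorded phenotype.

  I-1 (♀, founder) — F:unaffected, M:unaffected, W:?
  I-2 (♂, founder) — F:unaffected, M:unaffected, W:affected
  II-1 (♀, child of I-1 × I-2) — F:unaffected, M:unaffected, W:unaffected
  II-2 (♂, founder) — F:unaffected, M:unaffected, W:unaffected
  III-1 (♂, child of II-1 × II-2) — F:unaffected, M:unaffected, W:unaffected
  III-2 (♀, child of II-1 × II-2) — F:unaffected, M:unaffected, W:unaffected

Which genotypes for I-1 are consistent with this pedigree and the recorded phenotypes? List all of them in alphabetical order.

F/I-1 un ·: FF|Ff
F/I-2 un ·: FF|Ff
F/II-1 un I-1×I-2: FF|Ff
F/II-2 un ·: FF|Ff
F/III-1 un II-1×II-2: FF|Ff
F/III-2 un II-1×II-2: FF|Ff
⇒ F over [I-1,I-2,II-1,II-2,III-1,III-2]: 44 consistent
M/I-1 un ·: MM|Mm
M/I-2 un ·: MM|Mm
M/II-1 un I-1×I-2: MM|Mm
M/II-2 un ·: MM|Mm
M/III-1 un II-1×II-2: MM|Mm
M/III-2 un II-1×II-2: MM|Mm
⇒ M over [I-1,I-2,II-1,II-2,III-1,III-2]: 44 consistent
W/I-1 ? ·: WW|Ww
W/I-2 aff ·: ww
W/II-1 un I-1×I-2: Ww
W/II-2 un ·: WW|Ww
W/III-1 un II-1×II-2: WW|Ww
W/III-2 un II-1×II-2: WW|Ww
⇒ W over [I-1,I-2,II-1,II-2,III-1,III-2]: 16 consistent

I-1 ∈ {FF MM WW, FF MM Ww, FF Mm WW, FF Mm Ww, Ff MM WW, Ff MM Ww, Ff Mm WW, Ff Mm Ww}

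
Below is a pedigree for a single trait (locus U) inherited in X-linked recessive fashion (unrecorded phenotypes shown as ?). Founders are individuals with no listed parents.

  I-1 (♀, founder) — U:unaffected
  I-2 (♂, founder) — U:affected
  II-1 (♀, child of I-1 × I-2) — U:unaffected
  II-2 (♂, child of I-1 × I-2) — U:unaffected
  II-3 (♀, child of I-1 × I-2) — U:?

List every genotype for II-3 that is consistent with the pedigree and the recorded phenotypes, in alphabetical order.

II-3 ∈ {X^UX^u, X^uX^u}

U/I-1 un ·: X^UX^U|X^UX^u
U/I-2 aff ·: X^uY
U/II-1 un I-1×I-2: X^UX^u
U/II-2 un I-1×I-2: X^UY
U/II-3 ? I-1×I-2: X^UX^u|X^uX^u
⇒ U over [I-1,I-2,II-1,II-2,II-3]: 3 consistent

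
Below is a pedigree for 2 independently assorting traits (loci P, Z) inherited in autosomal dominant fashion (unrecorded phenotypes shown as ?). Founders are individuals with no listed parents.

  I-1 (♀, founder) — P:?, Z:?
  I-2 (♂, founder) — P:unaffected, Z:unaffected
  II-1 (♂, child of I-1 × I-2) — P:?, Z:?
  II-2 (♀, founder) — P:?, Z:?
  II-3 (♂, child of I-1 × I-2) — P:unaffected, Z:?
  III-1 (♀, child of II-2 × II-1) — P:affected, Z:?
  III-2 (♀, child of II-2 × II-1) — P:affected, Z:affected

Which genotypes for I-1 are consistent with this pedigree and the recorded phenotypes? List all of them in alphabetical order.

P/I-1 ? ·: pp|Pp
P/I-2 un ·: pp
P/II-1 ? I-1×I-2: pp|Pp
P/II-2 ? ·: pp|Pp|PP
P/II-3 un I-1×I-2: pp
P/III-1 aff II-2×II-1: Pp|PP
P/III-2 aff II-2×II-1: Pp|PP
⇒ P over [I-1,I-2,II-1,II-2,II-3,III-1,III-2]: 13 consistent
Z/I-1 ? ·: zz|Zz|ZZ
Z/I-2 un ·: zz
Z/II-1 ? I-1×I-2: zz|Zz
Z/II-2 ? ·: zz|Zz|ZZ
Z/II-3 ? I-1×I-2: zz|Zz
Z/III-1 ? II-2×II-1: zz|Zz|ZZ
Z/III-2 aff II-2×II-1: Zz|ZZ
⇒ Z over [I-1,I-2,II-1,II-2,II-3,III-1,III-2]: 45 consistent

I-1 ∈ {Pp ZZ, Pp Zz, Pp zz, pp ZZ, pp Zz, pp zz}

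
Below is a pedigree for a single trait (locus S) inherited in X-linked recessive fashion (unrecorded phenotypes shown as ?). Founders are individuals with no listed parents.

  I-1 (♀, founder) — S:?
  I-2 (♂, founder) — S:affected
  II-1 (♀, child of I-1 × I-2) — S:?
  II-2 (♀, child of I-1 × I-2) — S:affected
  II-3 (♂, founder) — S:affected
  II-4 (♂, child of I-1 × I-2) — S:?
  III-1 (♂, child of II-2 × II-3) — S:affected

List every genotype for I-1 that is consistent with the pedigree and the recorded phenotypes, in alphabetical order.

S/I-1 ? ·: X^SX^s|X^sX^s
S/I-2 aff ·: X^sY
S/II-1 ? I-1×I-2: X^SX^s|X^sX^s
S/II-2 aff I-1×I-2: X^sX^s
S/II-3 aff ·: X^sY
S/II-4 ? I-1×I-2: X^SY|X^sY
S/III-1 aff II-2×II-3: X^sY
⇒ S over [I-1,I-2,II-1,II-2,II-3,II-4,III-1]: 5 consistent

I-1 ∈ {X^SX^s, X^sX^s}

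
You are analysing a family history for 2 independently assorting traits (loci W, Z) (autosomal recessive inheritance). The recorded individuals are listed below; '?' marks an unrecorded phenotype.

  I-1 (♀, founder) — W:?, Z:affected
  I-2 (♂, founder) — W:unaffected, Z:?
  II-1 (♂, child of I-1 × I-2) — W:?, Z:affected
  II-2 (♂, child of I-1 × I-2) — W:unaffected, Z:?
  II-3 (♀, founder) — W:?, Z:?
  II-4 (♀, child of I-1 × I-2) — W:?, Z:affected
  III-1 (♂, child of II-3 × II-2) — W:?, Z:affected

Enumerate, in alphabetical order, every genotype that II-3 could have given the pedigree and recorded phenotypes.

W/I-1 ? ·: WW|Ww|ww
W/I-2 un ·: WW|Ww
W/II-1 ? I-1×I-2: WW|Ww|ww
W/II-2 un I-1×I-2: WW|Ww
W/II-3 ? ·: WW|Ww|ww
W/II-4 ? I-1×I-2: WW|Ww|ww
W/III-1 ? II-3×II-2: WW|Ww|ww
⇒ W over [I-1,I-2,II-1,II-2,II-3,II-4,III-1]: 226 consistent
Z/I-1 aff ·: zz
Z/I-2 ? ·: Zz|zz
Z/II-1 aff I-1×I-2: zz
Z/II-2 ? I-1×I-2: Zz|zz
Z/II-3 ? ·: Zz|zz
Z/II-4 aff I-1×I-2: zz
Z/III-1 aff II-3×II-2: zz
⇒ Z over [I-1,I-2,II-1,II-2,II-3,II-4,III-1]: 6 consistent

II-3 ∈ {WW Zz, WW zz, Ww Zz, Ww zz, ww Zz, ww zz}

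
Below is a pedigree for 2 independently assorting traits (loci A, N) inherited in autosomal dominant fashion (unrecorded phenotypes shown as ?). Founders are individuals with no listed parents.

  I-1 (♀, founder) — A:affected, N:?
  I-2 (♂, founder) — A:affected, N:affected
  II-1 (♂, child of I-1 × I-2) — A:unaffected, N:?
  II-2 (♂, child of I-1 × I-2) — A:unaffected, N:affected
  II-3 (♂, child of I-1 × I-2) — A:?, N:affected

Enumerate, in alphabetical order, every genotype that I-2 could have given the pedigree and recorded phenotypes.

I-2 ∈ {Aa NN, Aa Nn}

A/I-1 aff ·: Aa
A/I-2 aff ·: Aa
A/II-1 un I-1×I-2: aa
A/II-2 un I-1×I-2: aa
A/II-3 ? I-1×I-2: aa|Aa|AA
⇒ A over [I-1,I-2,II-1,II-2,II-3]: 3 consistent
N/I-1 ? ·: nn|Nn|NN
N/I-2 aff ·: Nn|NN
N/II-1 ? I-1×I-2: nn|Nn|NN
N/II-2 aff I-1×I-2: Nn|NN
N/II-3 aff I-1×I-2: Nn|NN
⇒ N over [I-1,I-2,II-1,II-2,II-3]: 32 consistent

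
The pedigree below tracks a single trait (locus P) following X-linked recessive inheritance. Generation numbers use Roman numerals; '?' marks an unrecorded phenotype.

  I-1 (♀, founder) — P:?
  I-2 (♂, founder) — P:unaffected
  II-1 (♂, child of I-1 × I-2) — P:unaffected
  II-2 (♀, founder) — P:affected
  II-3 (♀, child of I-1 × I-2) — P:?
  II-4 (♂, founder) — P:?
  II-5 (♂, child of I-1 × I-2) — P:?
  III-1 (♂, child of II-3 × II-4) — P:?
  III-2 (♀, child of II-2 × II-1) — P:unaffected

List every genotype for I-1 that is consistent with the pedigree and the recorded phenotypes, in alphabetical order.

I-1 ∈ {X^PX^P, X^PX^p}

P/I-1 ? ·: X^PX^P|X^PX^p
P/I-2 un ·: X^PY
P/II-1 un I-1×I-2: X^PY
P/II-2 aff ·: X^pX^p
P/II-3 ? I-1×I-2: X^PX^P|X^PX^p
P/II-4 ? ·: X^PY|X^pY
P/II-5 ? I-1×I-2: X^PY|X^pY
P/III-1 ? II-3×II-4: X^PY|X^pY
P/III-2 un II-2×II-1: X^PX^p
⇒ P over [I-1,I-2,II-1,II-2,II-3,II-4,II-5,III-1,III-2]: 14 consistent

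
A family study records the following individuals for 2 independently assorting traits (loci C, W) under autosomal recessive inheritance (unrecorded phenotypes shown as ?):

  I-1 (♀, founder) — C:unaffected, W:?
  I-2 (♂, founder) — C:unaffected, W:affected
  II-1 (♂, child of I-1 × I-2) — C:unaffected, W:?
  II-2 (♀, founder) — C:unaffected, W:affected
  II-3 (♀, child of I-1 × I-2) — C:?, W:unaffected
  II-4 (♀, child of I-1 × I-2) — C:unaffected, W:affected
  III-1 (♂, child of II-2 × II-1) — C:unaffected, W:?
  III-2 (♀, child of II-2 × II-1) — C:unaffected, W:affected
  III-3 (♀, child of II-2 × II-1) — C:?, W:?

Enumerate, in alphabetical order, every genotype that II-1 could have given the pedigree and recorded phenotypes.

II-1 ∈ {CC Ww, CC ww, Cc Ww, Cc ww}

C/I-1 un ·: CC|Cc
C/I-2 un ·: CC|Cc
C/II-1 un I-1×I-2: CC|Cc
C/II-2 un ·: CC|Cc
C/II-3 ? I-1×I-2: CC|Cc|cc
C/II-4 un I-1×I-2: CC|Cc
C/III-1 un II-2×II-1: CC|Cc
C/III-2 un II-2×II-1: CC|Cc
C/III-3 ? II-2×II-1: CC|Cc|cc
⇒ C over [I-1,I-2,II-1,II-2,II-3,II-4,III-1,III-2,III-3]: 415 consistent
W/I-1 ? ·: Ww
W/I-2 aff ·: ww
W/II-1 ? I-1×I-2: Ww|ww
W/II-2 aff ·: ww
W/II-3 un I-1×I-2: Ww
W/II-4 aff I-1×I-2: ww
W/III-1 ? II-2×II-1: Ww|ww
W/III-2 aff II-2×II-1: ww
W/III-3 ? II-2×II-1: Ww|ww
⇒ W over [I-1,I-2,II-1,II-2,II-3,II-4,III-1,III-2,III-3]: 5 consistent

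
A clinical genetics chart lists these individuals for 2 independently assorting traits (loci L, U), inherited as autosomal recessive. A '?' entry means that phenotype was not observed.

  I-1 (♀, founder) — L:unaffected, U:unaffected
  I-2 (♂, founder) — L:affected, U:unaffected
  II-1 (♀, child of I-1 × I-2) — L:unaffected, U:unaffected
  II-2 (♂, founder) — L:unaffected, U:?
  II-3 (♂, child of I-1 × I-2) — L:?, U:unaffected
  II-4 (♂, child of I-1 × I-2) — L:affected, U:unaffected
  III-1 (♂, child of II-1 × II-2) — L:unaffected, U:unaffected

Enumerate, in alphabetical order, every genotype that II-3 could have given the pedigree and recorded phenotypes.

II-3 ∈ {Ll UU, Ll Uu, ll UU, ll Uu}

L/I-1 un ·: Ll
L/I-2 aff ·: ll
L/II-1 un I-1×I-2: Ll
L/II-2 un ·: LL|Ll
L/II-3 ? I-1×I-2: Ll|ll
L/II-4 aff I-1×I-2: ll
L/III-1 un II-1×II-2: LL|Ll
⇒ L over [I-1,I-2,II-1,II-2,II-3,II-4,III-1]: 8 consistent
U/I-1 un ·: UU|Uu
U/I-2 un ·: UU|Uu
U/II-1 un I-1×I-2: UU|Uu
U/II-2 ? ·: UU|Uu|uu
U/II-3 un I-1×I-2: UU|Uu
U/II-4 un I-1×I-2: UU|Uu
U/III-1 un II-1×II-2: UU|Uu
⇒ U over [I-1,I-2,II-1,II-2,II-3,II-4,III-1]: 112 consistent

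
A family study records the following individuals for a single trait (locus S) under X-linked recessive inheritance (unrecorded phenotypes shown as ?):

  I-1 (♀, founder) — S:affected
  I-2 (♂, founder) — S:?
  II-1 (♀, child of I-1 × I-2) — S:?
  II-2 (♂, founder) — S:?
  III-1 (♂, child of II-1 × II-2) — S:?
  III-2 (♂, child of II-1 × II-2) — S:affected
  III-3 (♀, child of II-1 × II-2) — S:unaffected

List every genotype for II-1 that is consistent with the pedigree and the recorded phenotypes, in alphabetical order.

S/I-1 aff ·: X^sX^s
S/I-2 ? ·: X^SY|X^sY
S/II-1 ? I-1×I-2: X^SX^s|X^sX^s
S/II-2 ? ·: X^SY|X^sY
S/III-1 ? II-1×II-2: X^SY|X^sY
S/III-2 aff II-1×II-2: X^sY
S/III-3 un II-1×II-2: X^SX^S|X^SX^s
⇒ S over [I-1,I-2,II-1,II-2,III-1,III-2,III-3]: 7 consistent

II-1 ∈ {X^SX^s, X^sX^s}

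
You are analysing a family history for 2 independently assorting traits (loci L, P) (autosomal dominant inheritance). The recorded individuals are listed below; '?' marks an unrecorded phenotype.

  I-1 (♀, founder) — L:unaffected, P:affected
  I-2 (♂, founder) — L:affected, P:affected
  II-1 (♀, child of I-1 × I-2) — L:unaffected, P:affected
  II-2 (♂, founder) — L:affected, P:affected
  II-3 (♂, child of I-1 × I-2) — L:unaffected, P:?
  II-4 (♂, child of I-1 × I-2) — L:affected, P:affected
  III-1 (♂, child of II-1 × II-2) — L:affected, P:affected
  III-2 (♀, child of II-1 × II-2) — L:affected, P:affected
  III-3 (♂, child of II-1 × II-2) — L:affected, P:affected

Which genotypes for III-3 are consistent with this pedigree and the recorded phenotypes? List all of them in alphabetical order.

III-3 ∈ {Ll PP, Ll Pp}

L/I-1 un ·: ll
L/I-2 aff ·: Ll
L/II-1 un I-1×I-2: ll
L/II-2 aff ·: Ll|LL
L/II-3 un I-1×I-2: ll
L/II-4 aff I-1×I-2: Ll
L/III-1 aff II-1×II-2: Ll
L/III-2 aff II-1×II-2: Ll
L/III-3 aff II-1×II-2: Ll
⇒ L over [I-1,I-2,II-1,II-2,II-3,II-4,III-1,III-2,III-3]: 2 consistent
P/I-1 aff ·: Pp|PP
P/I-2 aff ·: Pp|PP
P/II-1 aff I-1×I-2: Pp|PP
P/II-2 aff ·: Pp|PP
P/II-3 ? I-1×I-2: pp|Pp|PP
P/II-4 aff I-1×I-2: Pp|PP
P/III-1 aff II-1×II-2: Pp|PP
P/III-2 aff II-1×II-2: Pp|PP
P/III-3 aff II-1×II-2: Pp|PP
⇒ P over [I-1,I-2,II-1,II-2,II-3,II-4,III-1,III-2,III-3]: 359 consistent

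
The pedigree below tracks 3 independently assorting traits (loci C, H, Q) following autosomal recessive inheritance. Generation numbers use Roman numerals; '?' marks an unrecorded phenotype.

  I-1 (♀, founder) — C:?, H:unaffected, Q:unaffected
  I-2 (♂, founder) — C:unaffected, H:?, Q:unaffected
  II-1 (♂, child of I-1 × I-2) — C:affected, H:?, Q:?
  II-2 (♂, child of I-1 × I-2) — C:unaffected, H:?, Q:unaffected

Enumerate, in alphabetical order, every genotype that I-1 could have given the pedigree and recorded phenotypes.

I-1 ∈ {Cc HH QQ, Cc HH Qq, Cc Hh QQ, Cc Hh Qq, cc HH QQ, cc HH Qq, cc Hh QQ, cc Hh Qq}

C/I-1 ? ·: Cc|cc
C/I-2 un ·: Cc
C/II-1 aff I-1×I-2: cc
C/II-2 un I-1×I-2: CC|Cc
⇒ C over [I-1,I-2,II-1,II-2]: 3 consistent
H/I-1 un ·: HH|Hh
H/I-2 ? ·: HH|Hh|hh
H/II-1 ? I-1×I-2: HH|Hh|hh
H/II-2 ? I-1×I-2: HH|Hh|hh
⇒ H over [I-1,I-2,II-1,II-2]: 23 consistent
Q/I-1 un ·: QQ|Qq
Q/I-2 un ·: QQ|Qq
Q/II-1 ? I-1×I-2: QQ|Qq|qq
Q/II-2 un I-1×I-2: QQ|Qq
⇒ Q over [I-1,I-2,II-1,II-2]: 15 consistent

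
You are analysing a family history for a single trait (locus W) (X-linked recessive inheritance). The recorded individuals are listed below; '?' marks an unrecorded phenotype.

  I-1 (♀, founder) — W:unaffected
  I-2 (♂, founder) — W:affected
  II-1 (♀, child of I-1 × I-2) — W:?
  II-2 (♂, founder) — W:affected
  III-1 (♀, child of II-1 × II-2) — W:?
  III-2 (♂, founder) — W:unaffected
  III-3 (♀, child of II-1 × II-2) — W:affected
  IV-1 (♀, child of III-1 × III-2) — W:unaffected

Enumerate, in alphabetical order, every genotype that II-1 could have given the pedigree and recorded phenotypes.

W/I-1 un ·: X^WX^W|X^WX^w
W/I-2 aff ·: X^wY
W/II-1 ? I-1×I-2: X^WX^w|X^wX^w
W/II-2 aff ·: X^wY
W/III-1 ? II-1×II-2: X^WX^w|X^wX^w
W/III-2 un ·: X^WY
W/III-3 aff II-1×II-2: X^wX^w
W/IV-1 un III-1×III-2: X^WX^W|X^WX^w
⇒ W over [I-1,I-2,II-1,II-2,III-1,III-2,III-3,IV-1]: 7 consistent

II-1 ∈ {X^WX^w, X^wX^w}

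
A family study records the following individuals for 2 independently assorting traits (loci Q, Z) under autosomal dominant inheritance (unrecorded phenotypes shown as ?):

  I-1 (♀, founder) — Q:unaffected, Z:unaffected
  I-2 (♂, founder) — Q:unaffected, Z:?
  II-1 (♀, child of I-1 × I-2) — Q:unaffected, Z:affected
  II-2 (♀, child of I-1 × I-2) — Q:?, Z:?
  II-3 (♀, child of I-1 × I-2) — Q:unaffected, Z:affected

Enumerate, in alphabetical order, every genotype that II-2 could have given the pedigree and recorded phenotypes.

II-2 ∈ {qq Zz, qq zz}

Q/I-1 un ·: qq
Q/I-2 un ·: qq
Q/II-1 un I-1×I-2: qq
Q/II-2 ? I-1×I-2: qq
Q/II-3 un I-1×I-2: qq
⇒ Q over [I-1,I-2,II-1,II-2,II-3]: 1 consistent
Z/I-1 un ·: zz
Z/I-2 ? ·: Zz|ZZ
Z/II-1 aff I-1×I-2: Zz
Z/II-2 ? I-1×I-2: zz|Zz
Z/II-3 aff I-1×I-2: Zz
⇒ Z over [I-1,I-2,II-1,II-2,II-3]: 3 consistent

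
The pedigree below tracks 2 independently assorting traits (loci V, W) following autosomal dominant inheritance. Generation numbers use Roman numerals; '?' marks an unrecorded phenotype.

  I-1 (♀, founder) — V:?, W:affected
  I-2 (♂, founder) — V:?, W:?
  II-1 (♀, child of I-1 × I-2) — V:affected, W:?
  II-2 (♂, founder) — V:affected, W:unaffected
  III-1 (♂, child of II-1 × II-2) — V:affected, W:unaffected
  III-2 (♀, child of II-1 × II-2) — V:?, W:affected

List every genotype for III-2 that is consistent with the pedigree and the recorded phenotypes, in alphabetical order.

III-2 ∈ {VV Ww, Vv Ww, vv Ww}

V/I-1 ? ·: vv|Vv|VV
V/I-2 ? ·: vv|Vv|VV
V/II-1 aff I-1×I-2: Vv|VV
V/II-2 aff ·: Vv|VV
V/III-1 aff II-1×II-2: Vv|VV
V/III-2 ? II-1×II-2: vv|Vv|VV
⇒ V over [I-1,I-2,II-1,II-2,III-1,III-2]: 90 consistent
W/I-1 aff ·: Ww|WW
W/I-2 ? ·: ww|Ww|WW
W/II-1 ? I-1×I-2: Ww
W/II-2 un ·: ww
W/III-1 un II-1×II-2: ww
W/III-2 aff II-1×II-2: Ww
⇒ W over [I-1,I-2,II-1,II-2,III-1,III-2]: 5 consistent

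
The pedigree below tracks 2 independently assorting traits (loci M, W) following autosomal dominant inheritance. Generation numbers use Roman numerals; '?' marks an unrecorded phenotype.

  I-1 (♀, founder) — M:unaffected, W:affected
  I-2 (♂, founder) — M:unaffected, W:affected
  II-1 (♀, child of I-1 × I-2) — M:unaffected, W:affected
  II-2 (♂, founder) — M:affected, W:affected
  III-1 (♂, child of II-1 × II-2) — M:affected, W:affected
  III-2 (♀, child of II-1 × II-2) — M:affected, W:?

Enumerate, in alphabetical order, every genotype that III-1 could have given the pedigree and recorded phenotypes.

III-1 ∈ {Mm WW, Mm Ww}

M/I-1 un ·: mm
M/I-2 un ·: mm
M/II-1 un I-1×I-2: mm
M/II-2 aff ·: Mm|MM
M/III-1 aff II-1×II-2: Mm
M/III-2 aff II-1×II-2: Mm
⇒ M over [I-1,I-2,II-1,II-2,III-1,III-2]: 2 consistent
W/I-1 aff ·: Ww|WW
W/I-2 aff ·: Ww|WW
W/II-1 aff I-1×I-2: Ww|WW
W/II-2 aff ·: Ww|WW
W/III-1 aff II-1×II-2: Ww|WW
W/III-2 ? II-1×II-2: ww|Ww|WW
⇒ W over [I-1,I-2,II-1,II-2,III-1,III-2]: 50 consistent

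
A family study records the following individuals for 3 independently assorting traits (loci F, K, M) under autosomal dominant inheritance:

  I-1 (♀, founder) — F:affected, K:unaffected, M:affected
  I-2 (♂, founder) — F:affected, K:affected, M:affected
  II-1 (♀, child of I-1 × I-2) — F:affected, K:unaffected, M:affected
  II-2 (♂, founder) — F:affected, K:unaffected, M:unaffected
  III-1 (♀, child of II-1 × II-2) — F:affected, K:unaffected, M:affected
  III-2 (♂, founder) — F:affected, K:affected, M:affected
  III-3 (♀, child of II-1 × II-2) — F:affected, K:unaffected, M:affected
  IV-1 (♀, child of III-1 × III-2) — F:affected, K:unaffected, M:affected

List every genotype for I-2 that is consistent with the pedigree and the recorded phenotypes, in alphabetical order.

F/I-1 aff ·: Ff|FF
F/I-2 aff ·: Ff|FF
F/II-1 aff I-1×I-2: Ff|FF
F/II-2 aff ·: Ff|FF
F/III-1 aff II-1×II-2: Ff|FF
F/III-2 aff ·: Ff|FF
F/III-3 aff II-1×II-2: Ff|FF
F/IV-1 aff III-1×III-2: Ff|FF
⇒ F over [I-1,I-2,II-1,II-2,III-1,III-2,III-3,IV-1]: 152 consistent
K/I-1 un ·: kk
K/I-2 aff ·: Kk
K/II-1 un I-1×I-2: kk
K/II-2 un ·: kk
K/III-1 un II-1×II-2: kk
K/III-2 aff ·: Kk
K/III-3 un II-1×II-2: kk
K/IV-1 un III-1×III-2: kk
⇒ K over [I-1,I-2,II-1,II-2,III-1,III-2,III-3,IV-1]: 1 consistent
M/I-1 aff ·: Mm|MM
M/I-2 aff ·: Mm|MM
M/II-1 aff I-1×I-2: Mm|MM
M/II-2 un ·: mm
M/III-1 aff II-1×II-2: Mm
M/III-2 aff ·: Mm|MM
M/III-3 aff II-1×II-2: Mm
M/IV-1 aff III-1×III-2: Mm|MM
⇒ M over [I-1,I-2,II-1,II-2,III-1,III-2,III-3,IV-1]: 28 consistent

I-2 ∈ {FF Kk MM, FF Kk Mm, Ff Kk MM, Ff Kk Mm}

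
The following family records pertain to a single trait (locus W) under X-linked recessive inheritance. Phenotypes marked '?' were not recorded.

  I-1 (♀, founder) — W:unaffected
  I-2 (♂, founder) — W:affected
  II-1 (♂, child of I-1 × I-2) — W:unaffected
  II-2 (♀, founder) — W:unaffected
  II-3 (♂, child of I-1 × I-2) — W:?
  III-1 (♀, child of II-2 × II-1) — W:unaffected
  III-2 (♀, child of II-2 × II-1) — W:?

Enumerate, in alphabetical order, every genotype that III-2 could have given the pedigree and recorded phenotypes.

W/I-1 un ·: X^WX^W|X^WX^w
W/I-2 aff ·: X^wY
W/II-1 un I-1×I-2: X^WY
W/II-2 un ·: X^WX^W|X^WX^w
W/II-3 ? I-1×I-2: X^WY|X^wY
W/III-1 un II-2×II-1: X^WX^W|X^WX^w
W/III-2 ? II-2×II-1: X^WX^W|X^WX^w
⇒ W over [I-1,I-2,II-1,II-2,II-3,III-1,III-2]: 15 consistent

III-2 ∈ {X^WX^W, X^WX^w}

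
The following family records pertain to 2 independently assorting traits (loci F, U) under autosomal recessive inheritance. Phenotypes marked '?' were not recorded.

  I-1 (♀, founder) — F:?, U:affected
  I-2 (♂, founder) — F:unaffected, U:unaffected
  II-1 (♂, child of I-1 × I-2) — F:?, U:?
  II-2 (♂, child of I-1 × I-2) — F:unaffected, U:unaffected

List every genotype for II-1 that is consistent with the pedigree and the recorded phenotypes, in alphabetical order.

F/I-1 ? ·: FF|Ff|ff
F/I-2 un ·: FF|Ff
F/II-1 ? I-1×I-2: FF|Ff|ff
F/II-2 un I-1×I-2: FF|Ff
⇒ F over [I-1,I-2,II-1,II-2]: 18 consistent
U/I-1 aff ·: uu
U/I-2 un ·: UU|Uu
U/II-1 ? I-1×I-2: Uu|uu
U/II-2 un I-1×I-2: Uu
⇒ U over [I-1,I-2,II-1,II-2]: 3 consistent

II-1 ∈ {FF Uu, FF uu, Ff Uu, Ff uu, ff Uu, ff uu}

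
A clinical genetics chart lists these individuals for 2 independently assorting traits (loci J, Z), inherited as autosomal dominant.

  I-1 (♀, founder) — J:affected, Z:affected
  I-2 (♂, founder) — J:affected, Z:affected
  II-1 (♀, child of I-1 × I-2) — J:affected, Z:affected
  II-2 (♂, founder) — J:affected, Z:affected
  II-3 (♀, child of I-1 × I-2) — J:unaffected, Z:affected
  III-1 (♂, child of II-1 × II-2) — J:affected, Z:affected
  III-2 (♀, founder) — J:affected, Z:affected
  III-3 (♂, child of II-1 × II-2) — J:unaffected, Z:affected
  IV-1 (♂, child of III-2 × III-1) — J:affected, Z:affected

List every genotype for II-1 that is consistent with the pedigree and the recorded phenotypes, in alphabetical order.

II-1 ∈ {Jj ZZ, Jj Zz}

J/I-1 aff ·: Jj
J/I-2 aff ·: Jj
J/II-1 aff I-1×I-2: Jj
J/II-2 aff ·: Jj
J/II-3 un I-1×I-2: jj
J/III-1 aff II-1×II-2: Jj|JJ
J/III-2 aff ·: Jj|JJ
J/III-3 un II-1×II-2: jj
J/IV-1 aff III-2×III-1: Jj|JJ
⇒ J over [I-1,I-2,II-1,II-2,II-3,III-1,III-2,III-3,IV-1]: 7 consistent
Z/I-1 aff ·: Zz|ZZ
Z/I-2 aff ·: Zz|ZZ
Z/II-1 aff I-1×I-2: Zz|ZZ
Z/II-2 aff ·: Zz|ZZ
Z/II-3 aff I-1×I-2: Zz|ZZ
Z/III-1 aff II-1×II-2: Zz|ZZ
Z/III-2 aff ·: Zz|ZZ
Z/III-3 aff II-1×II-2: Zz|ZZ
Z/IV-1 aff III-2×III-1: Zz|ZZ
⇒ Z over [I-1,I-2,II-1,II-2,II-3,III-1,III-2,III-3,IV-1]: 287 consistent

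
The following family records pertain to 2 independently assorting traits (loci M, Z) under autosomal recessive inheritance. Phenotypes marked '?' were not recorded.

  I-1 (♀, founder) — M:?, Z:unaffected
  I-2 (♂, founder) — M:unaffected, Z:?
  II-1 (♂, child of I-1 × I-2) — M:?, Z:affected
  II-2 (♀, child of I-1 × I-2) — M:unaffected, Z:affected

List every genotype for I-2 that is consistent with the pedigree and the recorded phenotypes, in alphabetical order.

I-2 ∈ {MM Zz, MM zz, Mm Zz, Mm zz}

M/I-1 ? ·: MM|Mm|mm
M/I-2 un ·: MM|Mm
M/II-1 ? I-1×I-2: MM|Mm|mm
M/II-2 un I-1×I-2: MM|Mm
⇒ M over [I-1,I-2,II-1,II-2]: 18 consistent
Z/I-1 un ·: Zz
Z/I-2 ? ·: Zz|zz
Z/II-1 aff I-1×I-2: zz
Z/II-2 aff I-1×I-2: zz
⇒ Z over [I-1,I-2,II-1,II-2]: 2 consistent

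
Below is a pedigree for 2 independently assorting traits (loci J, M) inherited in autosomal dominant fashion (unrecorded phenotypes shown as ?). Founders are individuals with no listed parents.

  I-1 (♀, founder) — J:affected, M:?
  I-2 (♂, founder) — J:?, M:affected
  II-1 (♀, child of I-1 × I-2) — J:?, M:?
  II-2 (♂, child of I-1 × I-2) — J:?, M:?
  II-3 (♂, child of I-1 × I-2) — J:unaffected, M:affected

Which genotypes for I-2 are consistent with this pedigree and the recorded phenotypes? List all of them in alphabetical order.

I-2 ∈ {Jj MM, Jj Mm, jj MM, jj Mm}

J/I-1 aff ·: Jj
J/I-2 ? ·: jj|Jj
J/II-1 ? I-1×I-2: jj|Jj|JJ
J/II-2 ? I-1×I-2: jj|Jj|JJ
J/II-3 un I-1×I-2: jj
⇒ J over [I-1,I-2,II-1,II-2,II-3]: 13 consistent
M/I-1 ? ·: mm|Mm|MM
M/I-2 aff ·: Mm|MM
M/II-1 ? I-1×I-2: mm|Mm|MM
M/II-2 ? I-1×I-2: mm|Mm|MM
M/II-3 aff I-1×I-2: Mm|MM
⇒ M over [I-1,I-2,II-1,II-2,II-3]: 40 consistent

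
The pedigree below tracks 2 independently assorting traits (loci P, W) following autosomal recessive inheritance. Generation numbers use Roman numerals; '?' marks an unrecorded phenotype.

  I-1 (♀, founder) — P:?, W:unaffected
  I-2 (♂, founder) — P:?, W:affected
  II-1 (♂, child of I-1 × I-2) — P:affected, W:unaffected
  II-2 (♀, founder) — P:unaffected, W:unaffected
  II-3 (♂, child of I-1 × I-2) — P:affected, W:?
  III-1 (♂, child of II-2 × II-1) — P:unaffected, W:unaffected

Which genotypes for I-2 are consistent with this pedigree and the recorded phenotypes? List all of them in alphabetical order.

I-2 ∈ {Pp ww, pp ww}

P/I-1 ? ·: Pp|pp
P/I-2 ? ·: Pp|pp
P/II-1 aff I-1×I-2: pp
P/II-2 un ·: PP|Pp
P/II-3 aff I-1×I-2: pp
P/III-1 un II-2×II-1: Pp
⇒ P over [I-1,I-2,II-1,II-2,II-3,III-1]: 8 consistent
W/I-1 un ·: WW|Ww
W/I-2 aff ·: ww
W/II-1 un I-1×I-2: Ww
W/II-2 un ·: WW|Ww
W/II-3 ? I-1×I-2: Ww|ww
W/III-1 un II-2×II-1: WW|Ww
⇒ W over [I-1,I-2,II-1,II-2,II-3,III-1]: 12 consistent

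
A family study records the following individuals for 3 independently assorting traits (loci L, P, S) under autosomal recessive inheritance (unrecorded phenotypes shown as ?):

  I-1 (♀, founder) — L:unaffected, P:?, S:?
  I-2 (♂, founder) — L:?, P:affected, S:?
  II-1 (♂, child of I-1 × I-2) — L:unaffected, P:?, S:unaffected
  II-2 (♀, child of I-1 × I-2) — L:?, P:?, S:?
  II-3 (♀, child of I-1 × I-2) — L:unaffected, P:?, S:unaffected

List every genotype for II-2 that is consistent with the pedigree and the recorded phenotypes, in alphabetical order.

II-2 ∈ {LL Pp SS, LL Pp Ss, LL Pp ss, LL pp SS, LL pp Ss, LL pp ss, Ll Pp SS, Ll Pp Ss, Ll Pp ss, Ll pp SS, Ll pp Ss, Ll pp ss, ll Pp SS, ll Pp Ss, ll Pp ss, ll pp SS, ll pp Ss, ll pp ss}

L/I-1 un ·: LL|Ll
L/I-2 ? ·: LL|Ll|ll
L/II-1 un I-1×I-2: LL|Ll
L/II-2 ? I-1×I-2: LL|Ll|ll
L/II-3 un I-1×I-2: LL|Ll
⇒ L over [I-1,I-2,II-1,II-2,II-3]: 32 consistent
P/I-1 ? ·: PP|Pp|pp
P/I-2 aff ·: pp
P/II-1 ? I-1×I-2: Pp|pp
P/II-2 ? I-1×I-2: Pp|pp
P/II-3 ? I-1×I-2: Pp|pp
⇒ P over [I-1,I-2,II-1,II-2,II-3]: 10 consistent
S/I-1 ? ·: SS|Ss|ss
S/I-2 ? ·: SS|Ss|ss
S/II-1 un I-1×I-2: SS|Ss
S/II-2 ? I-1×I-2: SS|Ss|ss
S/II-3 un I-1×I-2: SS|Ss
⇒ S over [I-1,I-2,II-1,II-2,II-3]: 35 consistent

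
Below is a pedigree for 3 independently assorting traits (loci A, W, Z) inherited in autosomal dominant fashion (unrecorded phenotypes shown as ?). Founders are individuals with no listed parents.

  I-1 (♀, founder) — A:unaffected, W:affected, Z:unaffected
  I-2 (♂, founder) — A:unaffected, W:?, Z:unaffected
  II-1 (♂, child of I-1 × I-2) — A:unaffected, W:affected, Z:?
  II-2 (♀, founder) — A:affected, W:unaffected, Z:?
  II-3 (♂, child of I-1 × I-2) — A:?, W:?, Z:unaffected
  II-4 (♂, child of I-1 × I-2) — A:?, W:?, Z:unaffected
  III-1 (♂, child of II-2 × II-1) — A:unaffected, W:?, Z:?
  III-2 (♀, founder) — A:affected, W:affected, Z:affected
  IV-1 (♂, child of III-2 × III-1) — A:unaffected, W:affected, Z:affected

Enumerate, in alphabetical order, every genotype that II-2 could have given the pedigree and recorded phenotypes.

II-2 ∈ {Aa ww ZZ, Aa ww Zz, Aa ww zz}

A/I-1 un ·: aa
A/I-2 un ·: aa
A/II-1 un I-1×I-2: aa
A/II-2 aff ·: Aa
A/II-3 ? I-1×I-2: aa
A/II-4 ? I-1×I-2: aa
A/III-1 un II-2×II-1: aa
A/III-2 aff ·: Aa
A/IV-1 un III-2×III-1: aa
⇒ A over [I-1,I-2,II-1,II-2,II-3,II-4,III-1,III-2,IV-1]: 1 consistent
W/I-1 aff ·: Ww|WW
W/I-2 ? ·: ww|Ww|WW
W/II-1 aff I-1×I-2: Ww|WW
W/II-2 un ·: ww
W/II-3 ? I-1×I-2: ww|Ww|WW
W/II-4 ? I-1×I-2: ww|Ww|WW
W/III-1 ? II-2×II-1: ww|Ww
W/III-2 aff ·: Ww|WW
W/IV-1 aff III-2×III-1: Ww|WW
⇒ W over [I-1,I-2,II-1,II-2,II-3,II-4,III-1,III-2,IV-1]: 204 consistent
Z/I-1 un ·: zz
Z/I-2 un ·: zz
Z/II-1 ? I-1×I-2: zz
Z/II-2 ? ·: zz|Zz|ZZ
Z/II-3 un I-1×I-2: zz
Z/II-4 un I-1×I-2: zz
Z/III-1 ? II-2×II-1: zz|Zz
Z/III-2 aff ·: Zz|ZZ
Z/IV-1 aff III-2×III-1: Zz|ZZ
⇒ Z over [I-1,I-2,II-1,II-2,II-3,II-4,III-1,III-2,IV-1]: 12 consistent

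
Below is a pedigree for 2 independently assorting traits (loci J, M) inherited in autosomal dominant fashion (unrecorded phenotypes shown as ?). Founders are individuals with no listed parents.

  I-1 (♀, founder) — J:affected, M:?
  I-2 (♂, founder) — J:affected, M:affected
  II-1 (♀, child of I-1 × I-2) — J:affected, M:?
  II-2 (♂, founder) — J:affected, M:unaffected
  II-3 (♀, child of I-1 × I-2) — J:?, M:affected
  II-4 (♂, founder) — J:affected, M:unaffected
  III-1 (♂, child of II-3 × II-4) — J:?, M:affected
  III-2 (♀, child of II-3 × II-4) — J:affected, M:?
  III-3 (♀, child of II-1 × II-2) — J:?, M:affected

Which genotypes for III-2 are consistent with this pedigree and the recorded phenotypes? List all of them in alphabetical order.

III-2 ∈ {JJ Mm, JJ mm, Jj Mm, Jj mm}

J/I-1 aff ·: Jj|JJ
J/I-2 aff ·: Jj|JJ
J/II-1 aff I-1×I-2: Jj|JJ
J/II-2 aff ·: Jj|JJ
J/II-3 ? I-1×I-2: jj|Jj|JJ
J/II-4 aff ·: Jj|JJ
J/III-1 ? II-3×II-4: jj|Jj|JJ
J/III-2 aff II-3×II-4: Jj|JJ
J/III-3 ? II-1×II-2: jj|Jj|JJ
⇒ J over [I-1,I-2,II-1,II-2,II-3,II-4,III-1,III-2,III-3]: 399 consistent
M/I-1 ? ·: mm|Mm|MM
M/I-2 aff ·: Mm|MM
M/II-1 ? I-1×I-2: Mm|MM
M/II-2 un ·: mm
M/II-3 aff I-1×I-2: Mm|MM
M/II-4 un ·: mm
M/III-1 aff II-3×II-4: Mm
M/III-2 ? II-3×II-4: mm|Mm
M/III-3 aff II-1×II-2: Mm
⇒ M over [I-1,I-2,II-1,II-2,II-3,II-4,III-1,III-2,III-3]: 23 consistent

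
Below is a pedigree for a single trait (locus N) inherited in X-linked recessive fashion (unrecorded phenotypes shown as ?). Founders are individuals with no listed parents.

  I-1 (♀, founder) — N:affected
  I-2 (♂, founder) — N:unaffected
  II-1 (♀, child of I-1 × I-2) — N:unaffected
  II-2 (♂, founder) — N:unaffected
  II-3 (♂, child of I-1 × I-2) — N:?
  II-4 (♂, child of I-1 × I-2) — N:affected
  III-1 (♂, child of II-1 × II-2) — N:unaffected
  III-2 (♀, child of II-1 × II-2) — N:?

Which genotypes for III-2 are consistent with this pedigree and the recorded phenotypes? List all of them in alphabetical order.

III-2 ∈ {X^NX^N, X^NX^n}

N/I-1 aff ·: X^nX^n
N/I-2 un ·: X^NY
N/II-1 un I-1×I-2: X^NX^n
N/II-2 un ·: X^NY
N/II-3 ? I-1×I-2: X^nY
N/II-4 aff I-1×I-2: X^nY
N/III-1 un II-1×II-2: X^NY
N/III-2 ? II-1×II-2: X^NX^N|X^NX^n
⇒ N over [I-1,I-2,II-1,II-2,II-3,II-4,III-1,III-2]: 2 consistent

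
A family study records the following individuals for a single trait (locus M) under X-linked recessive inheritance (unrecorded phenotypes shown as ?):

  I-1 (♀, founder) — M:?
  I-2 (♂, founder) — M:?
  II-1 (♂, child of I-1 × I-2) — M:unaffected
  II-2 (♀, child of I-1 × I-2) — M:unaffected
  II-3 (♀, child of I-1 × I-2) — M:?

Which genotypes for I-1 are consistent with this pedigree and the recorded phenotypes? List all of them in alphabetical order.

M/I-1 ? ·: X^MX^M|X^MX^m
M/I-2 ? ·: X^MY|X^mY
M/II-1 un I-1×I-2: X^MY
M/II-2 un I-1×I-2: X^MX^M|X^MX^m
M/II-3 ? I-1×I-2: X^MX^M|X^MX^m|X^mX^m
⇒ M over [I-1,I-2,II-1,II-2,II-3]: 8 consistent

I-1 ∈ {X^MX^M, X^MX^m}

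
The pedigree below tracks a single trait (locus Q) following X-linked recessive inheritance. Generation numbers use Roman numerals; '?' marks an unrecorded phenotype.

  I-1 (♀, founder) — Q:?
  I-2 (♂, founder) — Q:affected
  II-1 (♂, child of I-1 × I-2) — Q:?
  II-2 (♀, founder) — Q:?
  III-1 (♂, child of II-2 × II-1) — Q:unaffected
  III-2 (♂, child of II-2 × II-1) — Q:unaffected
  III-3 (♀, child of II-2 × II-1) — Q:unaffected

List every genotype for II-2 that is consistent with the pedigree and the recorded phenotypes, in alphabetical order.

Q/I-1 ? ·: X^QX^Q|X^QX^q|X^qX^q
Q/I-2 aff ·: X^qY
Q/II-1 ? I-1×I-2: X^QY|X^qY
Q/II-2 ? ·: X^QX^Q|X^QX^q
Q/III-1 un II-2×II-1: X^QY
Q/III-2 un II-2×II-1: X^QY
Q/III-3 un II-2×II-1: X^QX^Q|X^QX^q
⇒ Q over [I-1,I-2,II-1,II-2,III-1,III-2,III-3]: 10 consistent

II-2 ∈ {X^QX^Q, X^QX^q}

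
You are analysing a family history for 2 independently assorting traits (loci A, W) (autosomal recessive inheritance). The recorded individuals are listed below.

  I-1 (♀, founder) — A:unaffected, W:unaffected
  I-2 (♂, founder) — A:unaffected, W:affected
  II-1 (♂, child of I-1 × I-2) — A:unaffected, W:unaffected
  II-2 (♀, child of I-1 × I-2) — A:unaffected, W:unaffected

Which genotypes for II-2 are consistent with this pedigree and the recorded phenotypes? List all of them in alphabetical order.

A/I-1 un ·: AA|Aa
A/I-2 un ·: AA|Aa
A/II-1 un I-1×I-2: AA|Aa
A/II-2 un I-1×I-2: AA|Aa
⇒ A over [I-1,I-2,II-1,II-2]: 13 consistent
W/I-1 un ·: WW|Ww
W/I-2 aff ·: ww
W/II-1 un I-1×I-2: Ww
W/II-2 un I-1×I-2: Ww
⇒ W over [I-1,I-2,II-1,II-2]: 2 consistent

II-2 ∈ {AA Ww, Aa Ww}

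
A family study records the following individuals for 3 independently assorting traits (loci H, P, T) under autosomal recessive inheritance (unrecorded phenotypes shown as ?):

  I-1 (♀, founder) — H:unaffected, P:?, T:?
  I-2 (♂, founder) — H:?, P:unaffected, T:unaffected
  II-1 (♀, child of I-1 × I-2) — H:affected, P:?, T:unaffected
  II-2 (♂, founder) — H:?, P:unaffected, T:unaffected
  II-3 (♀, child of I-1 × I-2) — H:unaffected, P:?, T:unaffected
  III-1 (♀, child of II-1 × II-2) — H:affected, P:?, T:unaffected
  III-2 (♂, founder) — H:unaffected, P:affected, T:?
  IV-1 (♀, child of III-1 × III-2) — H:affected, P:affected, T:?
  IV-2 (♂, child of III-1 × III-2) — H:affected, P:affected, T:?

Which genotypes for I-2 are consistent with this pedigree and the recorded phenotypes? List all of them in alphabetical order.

H/I-1 un ·: Hh
H/I-2 ? ·: Hh|hh
H/II-1 aff I-1×I-2: hh
H/II-2 ? ·: Hh|hh
H/II-3 un I-1×I-2: HH|Hh
H/III-1 aff II-1×II-2: hh
H/III-2 un ·: Hh
H/IV-1 aff III-1×III-2: hh
H/IV-2 aff III-1×III-2: hh
⇒ H over [I-1,I-2,II-1,II-2,II-3,III-1,III-2,IV-1,IV-2]: 6 consistent
P/I-1 ? ·: PP|Pp|pp
P/I-2 un ·: PP|Pp
P/II-1 ? I-1×I-2: PP|Pp|pp
P/II-2 un ·: PP|Pp
P/II-3 ? I-1×I-2: PP|Pp|pp
P/III-1 ? II-1×II-2: Pp|pp
P/III-2 aff ·: pp
P/IV-1 aff III-1×III-2: pp
P/IV-2 aff III-1×III-2: pp
⇒ P over [I-1,I-2,II-1,II-2,II-3,III-1,III-2,IV-1,IV-2]: 53 consistent
T/I-1 ? ·: TT|Tt|tt
T/I-2 un ·: TT|Tt
T/II-1 un I-1×I-2: TT|Tt
T/II-2 un ·: TT|Tt
T/II-3 un I-1×I-2: TT|Tt
T/III-1 un II-1×II-2: TT|Tt
T/III-2 ? ·: TT|Tt|tt
T/IV-1 ? III-1×III-2: TT|Tt|tt
T/IV-2 ? III-1×III-2: TT|Tt|tt
⇒ T over [I-1,I-2,II-1,II-2,II-3,III-1,III-2,IV-1,IV-2]: 571 consistent

I-2 ∈ {Hh PP TT, Hh PP Tt, Hh Pp TT, Hh Pp Tt, hh PP TT, hh PP Tt, hh Pp TT, hh Pp Tt}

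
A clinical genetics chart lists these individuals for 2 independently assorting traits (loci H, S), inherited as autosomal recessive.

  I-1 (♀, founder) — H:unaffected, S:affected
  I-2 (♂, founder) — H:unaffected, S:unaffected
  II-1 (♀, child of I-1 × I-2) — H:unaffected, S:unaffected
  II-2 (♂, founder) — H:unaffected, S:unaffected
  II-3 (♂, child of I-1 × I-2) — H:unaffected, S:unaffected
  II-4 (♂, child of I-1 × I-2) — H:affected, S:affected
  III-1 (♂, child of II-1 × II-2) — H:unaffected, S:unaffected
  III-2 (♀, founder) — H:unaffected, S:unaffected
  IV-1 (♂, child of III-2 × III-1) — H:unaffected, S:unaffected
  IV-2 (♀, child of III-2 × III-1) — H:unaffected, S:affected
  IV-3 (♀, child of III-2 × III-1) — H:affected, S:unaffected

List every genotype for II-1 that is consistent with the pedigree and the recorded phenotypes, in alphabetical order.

H/I-1 un ·: Hh
H/I-2 un ·: Hh
H/II-1 un I-1×I-2: HH|Hh
H/II-2 un ·: HH|Hh
H/II-3 un I-1×I-2: HH|Hh
H/II-4 aff I-1×I-2: hh
H/III-1 un II-1×II-2: Hh
H/III-2 un ·: Hh
H/IV-1 un III-2×III-1: HH|Hh
H/IV-2 un III-2×III-1: HH|Hh
H/IV-3 aff III-2×III-1: hh
⇒ H over [I-1,I-2,II-1,II-2,II-3,II-4,III-1,III-2,IV-1,IV-2,IV-3]: 24 consistent
S/I-1 aff ·: ss
S/I-2 un ·: Ss
S/II-1 un I-1×I-2: Ss
S/II-2 un ·: SS|Ss
S/II-3 un I-1×I-2: Ss
S/II-4 aff I-1×I-2: ss
S/III-1 un II-1×II-2: Ss
S/III-2 un ·: Ss
S/IV-1 un III-2×III-1: SS|Ss
S/IV-2 aff III-2×III-1: ss
S/IV-3 un III-2×III-1: SS|Ss
⇒ S over [I-1,I-2,II-1,II-2,II-3,II-4,III-1,III-2,IV-1,IV-2,IV-3]: 8 consistent

II-1 ∈ {HH Ss, Hh Ss}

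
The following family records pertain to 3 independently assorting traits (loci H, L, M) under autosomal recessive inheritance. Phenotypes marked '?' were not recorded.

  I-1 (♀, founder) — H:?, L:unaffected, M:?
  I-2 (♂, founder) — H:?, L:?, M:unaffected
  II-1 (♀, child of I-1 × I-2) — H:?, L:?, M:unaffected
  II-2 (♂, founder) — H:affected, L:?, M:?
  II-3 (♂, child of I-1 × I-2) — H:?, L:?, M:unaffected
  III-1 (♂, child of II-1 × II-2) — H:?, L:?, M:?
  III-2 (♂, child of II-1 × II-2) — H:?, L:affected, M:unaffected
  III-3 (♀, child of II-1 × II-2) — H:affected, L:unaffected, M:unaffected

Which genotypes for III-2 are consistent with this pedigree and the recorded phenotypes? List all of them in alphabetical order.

H/I-1 ? ·: HH|Hh|hh
H/I-2 ? ·: HH|Hh|hh
H/II-1 ? I-1×I-2: Hh|hh
H/II-2 aff ·: hh
H/II-3 ? I-1×I-2: HH|Hh|hh
H/III-1 ? II-1×II-2: Hh|hh
H/III-2 ? II-1×II-2: Hh|hh
H/III-3 aff II-1×II-2: hh
⇒ H over [I-1,I-2,II-1,II-2,II-3,III-1,III-2,III-3]: 60 consistent
L/I-1 un ·: LL|Ll
L/I-2 ? ·: LL|Ll|ll
L/II-1 ? I-1×I-2: Ll|ll
L/II-2 ? ·: Ll|ll
L/II-3 ? I-1×I-2: LL|Ll|ll
L/III-1 ? II-1×II-2: LL|Ll|ll
L/III-2 aff II-1×II-2: ll
L/III-3 un II-1×II-2: LL|Ll
⇒ L over [I-1,I-2,II-1,II-2,II-3,III-1,III-2,III-3]: 90 consistent
M/I-1 ? ·: MM|Mm|mm
M/I-2 un ·: MM|Mm
M/II-1 un I-1×I-2: MM|Mm
M/II-2 ? ·: MM|Mm|mm
M/II-3 un I-1×I-2: MM|Mm
M/III-1 ? II-1×II-2: MM|Mm|mm
M/III-2 un II-1×II-2: MM|Mm
M/III-3 un II-1×II-2: MM|Mm
⇒ M over [I-1,I-2,II-1,II-2,II-3,III-1,III-2,III-3]: 246 consistent

III-2 ∈ {Hh ll MM, Hh ll Mm, hh ll MM, hh ll Mm}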